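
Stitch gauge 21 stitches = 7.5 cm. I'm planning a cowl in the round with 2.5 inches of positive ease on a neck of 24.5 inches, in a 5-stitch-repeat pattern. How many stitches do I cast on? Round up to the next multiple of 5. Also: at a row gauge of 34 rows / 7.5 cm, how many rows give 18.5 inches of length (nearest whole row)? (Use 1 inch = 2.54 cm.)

Finished = 24.5 + 2.5 = 27 inches.
27 inches × 2.54 = 68.58 cm.
21/7.5 = 2.8 sts per cm; 68.58 × 2.8 = 192.02 sts.
Next multiple of 5 → 195.
18.5 inches = 46.99 cm; × 4.533 = 213.02 → 213 rows.

Cast on 195 stitches; work 213 rows.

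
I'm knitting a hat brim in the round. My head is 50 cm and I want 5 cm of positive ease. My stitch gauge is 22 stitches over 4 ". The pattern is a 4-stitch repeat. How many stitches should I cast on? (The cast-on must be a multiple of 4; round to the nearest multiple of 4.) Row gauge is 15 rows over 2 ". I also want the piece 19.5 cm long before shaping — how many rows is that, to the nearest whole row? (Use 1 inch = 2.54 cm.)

Cast on 120 stitches; work 58 rows.

Finished = 50 + 5 = 55 cm.
55 cm × 1/2.54 = 21.65 inches.
22/4 = 5.5 sts per in; 21.65 × 5.5 = 119.09 sts.
Nearest multiple of 4 → 120.
19.5 cm = 7.68 inches; × 7.5 = 57.58 → 58 rows.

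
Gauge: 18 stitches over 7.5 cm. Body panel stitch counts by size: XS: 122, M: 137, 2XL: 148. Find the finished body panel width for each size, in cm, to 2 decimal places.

18/7.5 = 2.4 sts per cm.
XS: 122 / 2.4 = 50.833 → 50.83 cm.
M: 137 / 2.4 = 57.083 → 57.08 cm.
2XL: 148 / 2.4 = 61.667 → 61.67 cm.

XS 50.83 cm; M 57.08 cm; 2XL 61.67 cm.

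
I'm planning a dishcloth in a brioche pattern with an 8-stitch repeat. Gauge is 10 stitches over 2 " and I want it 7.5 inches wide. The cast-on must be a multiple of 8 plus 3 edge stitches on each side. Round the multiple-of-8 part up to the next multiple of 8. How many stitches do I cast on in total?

CO 38 sts.

10 / 2 = 5 sts per inch.
7.5 × 5 = 37.50 sts.
Less 6 edge sts → 31.50 for the repeat.
Next multiple of 8: 32.
Add back 6 edge sts → 38.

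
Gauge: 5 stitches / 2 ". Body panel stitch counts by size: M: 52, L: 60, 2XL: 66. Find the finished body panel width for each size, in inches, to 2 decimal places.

5/2 = 2.5 sts per in.
M: 52 / 2.5 = 20.800 → 20.80 in.
L: 60 / 2.5 = 24.000 → 24.00 in.
2XL: 66 / 2.5 = 26.400 → 26.40 in.

M 20.80 inches; L 24.00 inches; 2XL 26.40 inches.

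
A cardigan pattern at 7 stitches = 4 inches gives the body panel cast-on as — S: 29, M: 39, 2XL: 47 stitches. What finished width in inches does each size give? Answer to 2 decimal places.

7/4 = 1.75 sts per in.
S: 29 / 1.75 = 16.571 → 16.57 in.
M: 39 / 1.75 = 22.286 → 22.29 in.
2XL: 47 / 1.75 = 26.857 → 26.86 in.

S 16.57 inches; M 22.29 inches; 2XL 26.86 inches.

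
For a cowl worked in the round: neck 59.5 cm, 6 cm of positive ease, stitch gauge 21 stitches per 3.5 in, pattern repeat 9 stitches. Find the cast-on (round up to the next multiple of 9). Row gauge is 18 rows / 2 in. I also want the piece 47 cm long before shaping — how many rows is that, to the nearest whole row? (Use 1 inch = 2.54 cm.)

Cast on 162 stitches; work 167 rows.

Finished = 59.5 + 6 = 65.5 cm.
65.5 cm × 1/2.54 = 25.79 inches.
21/3.5 = 6 sts per in; 25.79 × 6 = 154.72 sts.
Next multiple of 9 → 162.
47 cm = 18.50 inches; × 9 = 166.54 → 167 rows.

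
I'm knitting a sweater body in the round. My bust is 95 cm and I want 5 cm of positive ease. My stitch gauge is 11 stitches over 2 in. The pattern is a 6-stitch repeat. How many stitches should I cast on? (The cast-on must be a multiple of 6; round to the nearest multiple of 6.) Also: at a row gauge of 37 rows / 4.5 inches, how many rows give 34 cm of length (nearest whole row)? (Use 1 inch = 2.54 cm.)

Cast on 216 stitches; work 110 rows.

Finished = 95 + 5 = 100 cm.
100 cm × 1/2.54 = 39.37 inches.
11/2 = 5.5 sts per in; 39.37 × 5.5 = 216.54 sts.
Nearest multiple of 6 → 216.
34 cm = 13.39 inches; × 8.222 = 110.06 → 110 rows.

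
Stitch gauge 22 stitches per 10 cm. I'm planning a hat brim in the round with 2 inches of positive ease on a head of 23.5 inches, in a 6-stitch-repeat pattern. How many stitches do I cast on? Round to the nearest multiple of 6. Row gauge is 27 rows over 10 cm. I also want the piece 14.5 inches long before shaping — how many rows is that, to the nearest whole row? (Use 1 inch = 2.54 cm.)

Cast on 144 stitches; work 99 rows.

Finished = 23.5 + 2 = 25.5 inches.
25.5 inches × 2.54 = 64.77 cm.
22/10 = 2.2 sts per cm; 64.77 × 2.2 = 142.49 sts.
Nearest multiple of 6 → 144.
14.5 inches = 36.83 cm; × 2.7 = 99.44 → 99 rows.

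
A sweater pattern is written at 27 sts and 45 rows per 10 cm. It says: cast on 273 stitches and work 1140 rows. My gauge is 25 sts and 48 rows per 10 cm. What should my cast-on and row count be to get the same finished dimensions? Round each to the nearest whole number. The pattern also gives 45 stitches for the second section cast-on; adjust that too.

Cast on 253 stitches; work 1216 rows; second section cast-on 42 stitches.

Stitches: 273 × 25/27 = 252.78 → 253.
Rows: 1140 × 48/45 = 1216.00 → 1216.
second section cast-on: 45 × 25/27 = 41.67 → 42.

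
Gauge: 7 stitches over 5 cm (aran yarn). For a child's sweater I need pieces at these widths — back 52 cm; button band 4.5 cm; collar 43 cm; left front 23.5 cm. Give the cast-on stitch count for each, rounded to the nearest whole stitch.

Rate = 7/5 = 1.4 sts per cm.
back: 52 × 1.4 = 72.80 → 73.
button band: 4.5 × 1.4 = 6.30 → 6.
collar: 43 × 1.4 = 60.20 → 60.
left front: 23.5 × 1.4 = 32.90 → 33.

back 73; button band 6; collar 60; left front 33.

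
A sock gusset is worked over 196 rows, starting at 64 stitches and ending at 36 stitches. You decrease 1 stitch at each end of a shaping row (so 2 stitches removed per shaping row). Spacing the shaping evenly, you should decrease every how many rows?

Stitches to remove: |36 − 64| = 28.
Shaping rows needed: 28 / 2 = 14.
196 rows / 14 = every 14 rows.

Decrease every 14th row.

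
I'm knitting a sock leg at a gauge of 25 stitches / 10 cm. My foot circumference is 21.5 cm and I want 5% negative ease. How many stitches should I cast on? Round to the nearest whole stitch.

Finished = 21.5 × 0.95 = 20.43 cm.
25 / 10 = 2.5 sts per cm.
20.43 × 2.5 = 51.06 sts.
→ 51 sts.

Cast on 51 stitches.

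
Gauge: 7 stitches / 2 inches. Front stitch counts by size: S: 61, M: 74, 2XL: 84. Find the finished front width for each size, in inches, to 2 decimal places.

7/2 = 3.5 sts per in.
S: 61 / 3.5 = 17.429 → 17.43 in.
M: 74 / 3.5 = 21.143 → 21.14 in.
2XL: 84 / 3.5 = 24.000 → 24.00 in.

S 17.43 inches; M 21.14 inches; 2XL 24.00 inches.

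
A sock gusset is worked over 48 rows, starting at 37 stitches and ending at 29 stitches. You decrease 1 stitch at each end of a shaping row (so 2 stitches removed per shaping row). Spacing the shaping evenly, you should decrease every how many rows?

Decrease every 12th row.

Stitches to remove: |29 − 37| = 8.
Shaping rows needed: 8 / 2 = 4.
48 rows / 4 = every 12 rows.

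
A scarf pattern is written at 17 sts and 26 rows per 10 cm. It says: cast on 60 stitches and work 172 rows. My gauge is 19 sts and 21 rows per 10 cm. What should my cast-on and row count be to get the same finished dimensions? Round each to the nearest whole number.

Stitches: 60 × 19/17 = 67.06 → 67.
Rows: 172 × 21/26 = 138.92 → 139.

Cast on 67 stitches; work 139 rows.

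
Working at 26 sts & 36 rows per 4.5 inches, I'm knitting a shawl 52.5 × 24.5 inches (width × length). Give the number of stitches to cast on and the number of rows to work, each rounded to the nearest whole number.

Stitch gauge = 26/4.5 = 5.778 sts/in; 52.5 × 5.778 = 303.33 → 303 sts.
Row gauge = 36/4.5 = 8 rows/in; 24.5 × 8 = 196.00 → 196 rows.

Cast on 303 stitches and work 196 rows.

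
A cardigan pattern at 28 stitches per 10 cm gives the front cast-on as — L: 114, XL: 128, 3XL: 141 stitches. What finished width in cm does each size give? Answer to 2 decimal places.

28/10 = 2.8 sts per cm.
L: 114 / 2.8 = 40.714 → 40.71 cm.
XL: 128 / 2.8 = 45.714 → 45.71 cm.
3XL: 141 / 2.8 = 50.357 → 50.36 cm.

L 40.71 cm; XL 45.71 cm; 3XL 50.36 cm.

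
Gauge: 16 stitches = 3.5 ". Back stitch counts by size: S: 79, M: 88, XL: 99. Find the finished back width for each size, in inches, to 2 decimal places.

16/3.5 = 4.571 sts per in.
S: 79 / 4.571 = 17.281 → 17.28 in.
M: 88 / 4.571 = 19.250 → 19.25 in.
XL: 99 / 4.571 = 21.656 → 21.66 in.

S 17.28 inches; M 19.25 inches; XL 21.66 inches.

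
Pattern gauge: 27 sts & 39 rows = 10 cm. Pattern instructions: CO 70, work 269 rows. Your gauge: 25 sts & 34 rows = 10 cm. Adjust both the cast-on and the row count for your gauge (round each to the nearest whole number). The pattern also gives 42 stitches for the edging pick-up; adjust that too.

Stitches: 70 × 25/27 = 64.81 → 65.
Rows: 269 × 34/39 = 234.51 → 235.
edging pick-up: 42 × 25/27 = 38.89 → 39.

Cast on 65 stitches; work 235 rows; edging pick-up 39 stitches.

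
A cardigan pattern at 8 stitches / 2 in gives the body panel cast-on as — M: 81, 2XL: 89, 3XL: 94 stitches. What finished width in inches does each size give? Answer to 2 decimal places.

M 20.25 inches; 2XL 22.25 inches; 3XL 23.50 inches.

8/2 = 4 sts per in.
M: 81 / 4 = 20.250 → 20.25 in.
2XL: 89 / 4 = 22.250 → 22.25 in.
3XL: 94 / 4 = 23.500 → 23.50 in.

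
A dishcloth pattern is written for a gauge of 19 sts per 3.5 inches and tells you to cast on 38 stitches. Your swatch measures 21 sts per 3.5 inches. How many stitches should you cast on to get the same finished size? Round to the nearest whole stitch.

Scale factor = 21 / 19 = 1.105.
38 × 21 / 19 = 42.00 sts.

CO 42 sts.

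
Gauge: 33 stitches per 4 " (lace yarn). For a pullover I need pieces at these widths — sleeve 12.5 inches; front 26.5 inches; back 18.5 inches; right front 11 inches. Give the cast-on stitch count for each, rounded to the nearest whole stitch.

Rate = 33/4 = 8.25 sts per in.
sleeve: 12.5 × 8.25 = 103.12 → 103.
front: 26.5 × 8.25 = 218.62 → 219.
back: 18.5 × 8.25 = 152.62 → 153.
right front: 11 × 8.25 = 90.75 → 91.

sleeve 103; front 219; back 153; right front 91.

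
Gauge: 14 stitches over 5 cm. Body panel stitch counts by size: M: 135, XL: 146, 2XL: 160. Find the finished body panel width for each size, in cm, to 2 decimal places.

M 48.21 cm; XL 52.14 cm; 2XL 57.14 cm.

14/5 = 2.8 sts per cm.
M: 135 / 2.8 = 48.214 → 48.21 cm.
XL: 146 / 2.8 = 52.143 → 52.14 cm.
2XL: 160 / 2.8 = 57.143 → 57.14 cm.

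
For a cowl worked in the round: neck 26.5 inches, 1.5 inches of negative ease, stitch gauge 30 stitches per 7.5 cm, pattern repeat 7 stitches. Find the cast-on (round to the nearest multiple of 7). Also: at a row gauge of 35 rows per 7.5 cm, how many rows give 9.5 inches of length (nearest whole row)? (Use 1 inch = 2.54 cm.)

Cast on 252 stitches; work 113 rows.

Finished = 26.5 − 1.5 = 25 inches.
25 inches × 2.54 = 63.50 cm.
30/7.5 = 4 sts per cm; 63.50 × 4 = 254.00 sts.
Nearest multiple of 7 → 252.
9.5 inches = 24.13 cm; × 4.667 = 112.61 → 113 rows.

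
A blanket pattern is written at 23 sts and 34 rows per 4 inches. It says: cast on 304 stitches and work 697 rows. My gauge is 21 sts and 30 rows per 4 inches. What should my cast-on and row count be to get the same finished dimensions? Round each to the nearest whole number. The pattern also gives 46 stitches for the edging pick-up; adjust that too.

Stitches: 304 × 21/23 = 277.57 → 278.
Rows: 697 × 30/34 = 615.00 → 615.
edging pick-up: 46 × 21/23 = 42.00 → 42.

Cast on 278 stitches; work 615 rows; edging pick-up 42 stitches.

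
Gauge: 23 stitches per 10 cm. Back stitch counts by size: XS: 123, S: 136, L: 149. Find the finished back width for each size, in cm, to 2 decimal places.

XS 53.48 cm; S 59.13 cm; L 64.78 cm.

23/10 = 2.3 sts per cm.
XS: 123 / 2.3 = 53.478 → 53.48 cm.
S: 136 / 2.3 = 59.130 → 59.13 cm.
L: 149 / 2.3 = 64.783 → 64.78 cm.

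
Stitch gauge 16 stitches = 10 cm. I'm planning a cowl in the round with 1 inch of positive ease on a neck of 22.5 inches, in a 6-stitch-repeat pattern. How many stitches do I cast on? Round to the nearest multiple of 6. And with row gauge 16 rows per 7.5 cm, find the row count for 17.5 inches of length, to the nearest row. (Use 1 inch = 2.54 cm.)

Cast on 96 stitches; work 95 rows.

Finished = 22.5 + 1 = 23.5 inches.
23.5 inches × 2.54 = 59.69 cm.
16/10 = 1.6 sts per cm; 59.69 × 1.6 = 95.50 sts.
Nearest multiple of 6 → 96.
17.5 inches = 44.45 cm; × 2.133 = 94.83 → 95 rows.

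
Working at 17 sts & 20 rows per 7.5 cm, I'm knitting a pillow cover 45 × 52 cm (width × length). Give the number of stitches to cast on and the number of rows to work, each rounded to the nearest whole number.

Cast on 102 stitches and work 139 rows.

Stitch gauge = 17/7.5 = 2.267 sts/cm; 45 × 2.267 = 102.00 → 102 sts.
Row gauge = 20/7.5 = 2.667 rows/cm; 52 × 2.667 = 138.67 → 139 rows.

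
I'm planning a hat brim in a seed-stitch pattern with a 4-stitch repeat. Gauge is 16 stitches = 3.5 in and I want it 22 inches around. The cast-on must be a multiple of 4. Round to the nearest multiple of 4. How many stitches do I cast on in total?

100 stitches.

16 / 3.5 = 4.571 sts per inch.
22 × 4.571 = 100.57 sts.
Nearest multiple of 4: 100.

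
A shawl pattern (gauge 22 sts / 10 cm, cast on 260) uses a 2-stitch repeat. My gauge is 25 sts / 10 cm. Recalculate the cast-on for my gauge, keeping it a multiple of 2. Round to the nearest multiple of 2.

260 × 25 / 22 = 295.45.
Nearest multiple of 2: 296.

CO 296 sts.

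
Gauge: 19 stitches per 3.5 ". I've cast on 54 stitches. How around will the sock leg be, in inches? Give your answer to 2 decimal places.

19 stitches / 3.5 inch = 5.429 stitches per inch.
54 / 5.429 = 9.947 inches.

9.95 inches.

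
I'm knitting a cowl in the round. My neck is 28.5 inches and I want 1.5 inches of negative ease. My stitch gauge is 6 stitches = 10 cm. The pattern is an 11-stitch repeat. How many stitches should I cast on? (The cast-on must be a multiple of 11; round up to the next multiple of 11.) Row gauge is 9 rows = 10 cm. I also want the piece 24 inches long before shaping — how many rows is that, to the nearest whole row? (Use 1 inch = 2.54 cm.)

Finished = 28.5 − 1.5 = 27 inches.
27 inches × 2.54 = 68.58 cm.
6/10 = 0.6 sts per cm; 68.58 × 0.6 = 41.15 sts.
Next multiple of 11 → 44.
24 inches = 60.96 cm; × 0.9 = 54.86 → 55 rows.

Cast on 44 stitches; work 55 rows.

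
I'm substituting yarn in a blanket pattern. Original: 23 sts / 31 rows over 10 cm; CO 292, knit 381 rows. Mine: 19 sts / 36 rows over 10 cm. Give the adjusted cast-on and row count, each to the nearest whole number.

Stitches: 292 × 19/23 = 241.22 → 241.
Rows: 381 × 36/31 = 442.45 → 442.

Cast on 241 stitches; work 442 rows.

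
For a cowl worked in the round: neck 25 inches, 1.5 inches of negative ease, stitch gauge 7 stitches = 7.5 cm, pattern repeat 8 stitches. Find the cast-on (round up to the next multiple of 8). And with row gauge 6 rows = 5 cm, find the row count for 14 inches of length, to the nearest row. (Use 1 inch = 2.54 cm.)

Finished = 25 − 1.5 = 23.5 inches.
23.5 inches × 2.54 = 59.69 cm.
7/7.5 = 0.933 sts per cm; 59.69 × 0.933 = 55.71 sts.
Next multiple of 8 → 56.
14 inches = 35.56 cm; × 1.2 = 42.67 → 43 rows.

Cast on 56 stitches; work 43 rows.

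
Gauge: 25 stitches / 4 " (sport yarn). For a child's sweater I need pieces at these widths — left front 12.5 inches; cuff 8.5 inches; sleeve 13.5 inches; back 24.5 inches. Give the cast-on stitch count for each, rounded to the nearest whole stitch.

left front 78; cuff 53; sleeve 84; back 153.

Rate = 25/4 = 6.25 sts per in.
left front: 12.5 × 6.25 = 78.12 → 78.
cuff: 8.5 × 6.25 = 53.12 → 53.
sleeve: 13.5 × 6.25 = 84.38 → 84.
back: 24.5 × 6.25 = 153.12 → 153.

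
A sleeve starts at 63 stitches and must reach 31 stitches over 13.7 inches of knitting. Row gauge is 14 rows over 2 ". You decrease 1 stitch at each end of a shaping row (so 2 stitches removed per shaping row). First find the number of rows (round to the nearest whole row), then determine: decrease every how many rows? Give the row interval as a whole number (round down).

Decrease every 6th row.

Rows = 13.7 × 7 = 95.9 → 96 rows.
Stitches to remove: 32 → 16 shaping rows (at 2 st each).
96 / 16 = 6.00 → every 6 rows.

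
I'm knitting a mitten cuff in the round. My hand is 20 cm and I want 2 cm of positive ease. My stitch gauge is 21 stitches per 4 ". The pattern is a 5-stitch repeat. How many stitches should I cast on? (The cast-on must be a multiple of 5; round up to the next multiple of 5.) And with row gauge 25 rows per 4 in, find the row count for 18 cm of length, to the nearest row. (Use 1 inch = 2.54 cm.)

Finished = 20 + 2 = 22 cm.
22 cm × 1/2.54 = 8.66 inches.
21/4 = 5.25 sts per in; 8.66 × 5.25 = 45.47 sts.
Next multiple of 5 → 50.
18 cm = 7.09 inches; × 6.25 = 44.29 → 44 rows.

Cast on 50 stitches; work 44 rows.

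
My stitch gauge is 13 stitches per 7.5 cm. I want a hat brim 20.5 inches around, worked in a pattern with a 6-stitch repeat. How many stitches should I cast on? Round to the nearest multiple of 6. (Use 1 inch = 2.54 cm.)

20.5 in = 20.5 × 2.54 = 52.07 cm.
13 / 7.5 = 1.733 sts/cm.
52.07 × 1.733 = 90.25 sts.
→ 90.

90 stitches.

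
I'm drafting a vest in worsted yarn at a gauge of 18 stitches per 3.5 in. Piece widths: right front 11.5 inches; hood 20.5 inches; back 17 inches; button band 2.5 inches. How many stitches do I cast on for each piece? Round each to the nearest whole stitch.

right front 59; hood 105; back 87; button band 13.

Rate = 18/3.5 = 5.143 sts per in.
right front: 11.5 × 5.143 = 59.14 → 59.
hood: 20.5 × 5.143 = 105.43 → 105.
back: 17 × 5.143 = 87.43 → 87.
button band: 2.5 × 5.143 = 12.86 → 13.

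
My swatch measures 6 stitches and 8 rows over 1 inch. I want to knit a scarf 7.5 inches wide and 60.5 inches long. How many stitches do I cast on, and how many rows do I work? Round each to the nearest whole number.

Cast on 45 stitches and work 484 rows.

Stitch gauge = 6/1 = 6 sts/in; 7.5 × 6 = 45.00 → 45 sts.
Row gauge = 8/1 = 8 rows/in; 60.5 × 8 = 484.00 → 484 rows.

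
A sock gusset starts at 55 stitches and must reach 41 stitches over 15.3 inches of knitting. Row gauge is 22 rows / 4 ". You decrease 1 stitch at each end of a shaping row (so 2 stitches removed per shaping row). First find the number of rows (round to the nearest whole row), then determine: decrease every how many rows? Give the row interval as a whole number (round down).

Decrease every 12th row.

Rows = 15.3 × 5.5 = 84.2 → 84 rows.
Stitches to remove: 14 → 7 shaping rows (at 2 st each).
84 / 7 = 12.00 → every 12 rows.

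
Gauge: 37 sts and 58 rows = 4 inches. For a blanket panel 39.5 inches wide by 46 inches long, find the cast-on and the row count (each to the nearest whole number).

Cast on 365 stitches and work 667 rows.

Stitch gauge = 37/4 = 9.25 sts/in; 39.5 × 9.25 = 365.38 → 365 sts.
Row gauge = 58/4 = 14.5 rows/in; 46 × 14.5 = 667.00 → 667 rows.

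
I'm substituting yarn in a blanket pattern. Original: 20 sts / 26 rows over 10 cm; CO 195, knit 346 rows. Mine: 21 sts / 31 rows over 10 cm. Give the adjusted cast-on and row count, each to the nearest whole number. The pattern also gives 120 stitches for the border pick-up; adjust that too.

Stitches: 195 × 21/20 = 204.75 → 205.
Rows: 346 × 31/26 = 412.54 → 413.
border pick-up: 120 × 21/20 = 126.00 → 126.

Cast on 205 stitches; work 413 rows; border pick-up 126 stitches.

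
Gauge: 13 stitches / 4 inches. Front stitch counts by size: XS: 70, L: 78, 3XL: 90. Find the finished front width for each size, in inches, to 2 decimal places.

XS 21.54 inches; L 24.00 inches; 3XL 27.69 inches.

13/4 = 3.25 sts per in.
XS: 70 / 3.25 = 21.538 → 21.54 in.
L: 78 / 3.25 = 24.000 → 24.00 in.
3XL: 90 / 3.25 = 27.692 → 27.69 in.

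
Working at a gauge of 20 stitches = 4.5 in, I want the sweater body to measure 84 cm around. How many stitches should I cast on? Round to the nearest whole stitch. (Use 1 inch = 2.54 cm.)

CO 147 sts.

84 cm = 33.07 in.
20 stitches / 4.5 in = 4.444 stitches per inch.
33.07 × 4.444 = 146.98 stitches.
Round to nearest → 147.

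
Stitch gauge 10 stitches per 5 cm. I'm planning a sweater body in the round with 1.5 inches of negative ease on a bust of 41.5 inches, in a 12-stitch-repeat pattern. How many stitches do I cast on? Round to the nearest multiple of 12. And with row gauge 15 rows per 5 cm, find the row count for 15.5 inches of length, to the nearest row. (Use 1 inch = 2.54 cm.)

Finished = 41.5 − 1.5 = 40 inches.
40 inches × 2.54 = 101.60 cm.
10/5 = 2 sts per cm; 101.60 × 2 = 203.20 sts.
Nearest multiple of 12 → 204.
15.5 inches = 39.37 cm; × 3 = 118.11 → 118 rows.

Cast on 204 stitches; work 118 rows.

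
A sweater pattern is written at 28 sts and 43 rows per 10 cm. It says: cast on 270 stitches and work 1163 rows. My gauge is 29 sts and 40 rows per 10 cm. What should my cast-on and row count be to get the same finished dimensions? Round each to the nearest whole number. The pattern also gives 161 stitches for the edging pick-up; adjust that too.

Stitches: 270 × 29/28 = 279.64 → 280.
Rows: 1163 × 40/43 = 1081.86 → 1082.
edging pick-up: 161 × 29/28 = 166.75 → 167.

Cast on 280 stitches; work 1082 rows; edging pick-up 167 stitches.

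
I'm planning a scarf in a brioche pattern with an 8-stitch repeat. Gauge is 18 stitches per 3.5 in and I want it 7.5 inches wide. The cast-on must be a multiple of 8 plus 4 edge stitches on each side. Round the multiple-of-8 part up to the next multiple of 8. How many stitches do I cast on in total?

18 / 3.5 = 5.143 sts per inch.
7.5 × 5.143 = 38.57 sts.
Less 8 edge sts → 30.57 for the repeat.
Next multiple of 8: 32.
Add back 8 edge sts → 40.

40 stitches.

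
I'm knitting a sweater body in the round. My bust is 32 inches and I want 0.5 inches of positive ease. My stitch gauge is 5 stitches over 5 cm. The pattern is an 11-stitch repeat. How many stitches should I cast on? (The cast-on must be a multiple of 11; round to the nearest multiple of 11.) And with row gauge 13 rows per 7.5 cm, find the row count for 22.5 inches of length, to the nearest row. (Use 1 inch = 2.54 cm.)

Finished = 32 + 0.5 = 32.5 inches.
32.5 inches × 2.54 = 82.55 cm.
5/5 = 1 sts per cm; 82.55 × 1 = 82.55 sts.
Nearest multiple of 11 → 88.
22.5 inches = 57.15 cm; × 1.733 = 99.06 → 99 rows.

Cast on 88 stitches; work 99 rows.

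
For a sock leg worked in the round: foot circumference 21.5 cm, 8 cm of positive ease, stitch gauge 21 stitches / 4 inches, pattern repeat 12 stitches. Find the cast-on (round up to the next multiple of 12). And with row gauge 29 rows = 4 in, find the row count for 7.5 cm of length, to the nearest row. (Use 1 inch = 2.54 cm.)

Cast on 72 stitches; work 21 rows.

Finished = 21.5 + 8 = 29.5 cm.
29.5 cm × 1/2.54 = 11.61 inches.
21/4 = 5.25 sts per in; 11.61 × 5.25 = 60.97 sts.
Next multiple of 12 → 72.
7.5 cm = 2.95 inches; × 7.25 = 21.41 → 21 rows.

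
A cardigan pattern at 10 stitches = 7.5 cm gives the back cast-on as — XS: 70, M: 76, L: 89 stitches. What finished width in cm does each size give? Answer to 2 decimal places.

10/7.5 = 1.333 sts per cm.
XS: 70 / 1.333 = 52.500 → 52.50 cm.
M: 76 / 1.333 = 57.000 → 57.00 cm.
L: 89 / 1.333 = 66.750 → 66.75 cm.

XS 52.50 cm; M 57.00 cm; L 66.75 cm.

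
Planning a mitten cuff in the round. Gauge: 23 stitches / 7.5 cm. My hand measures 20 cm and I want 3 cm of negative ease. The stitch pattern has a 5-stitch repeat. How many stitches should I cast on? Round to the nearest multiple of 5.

Cast on 50 stitches.

Finished = 20 − 3 = 17 cm.
23 / 7.5 = 3.067 sts/cm.
17 × 3.067 = 52.13 sts.
Nearest multiple of 5: 50.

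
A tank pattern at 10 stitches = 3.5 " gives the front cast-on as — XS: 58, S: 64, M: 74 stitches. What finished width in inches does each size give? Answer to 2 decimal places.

10/3.5 = 2.857 sts per in.
XS: 58 / 2.857 = 20.300 → 20.30 in.
S: 64 / 2.857 = 22.400 → 22.40 in.
M: 74 / 2.857 = 25.900 → 25.90 in.

XS 20.30 inches; S 22.40 inches; M 25.90 inches.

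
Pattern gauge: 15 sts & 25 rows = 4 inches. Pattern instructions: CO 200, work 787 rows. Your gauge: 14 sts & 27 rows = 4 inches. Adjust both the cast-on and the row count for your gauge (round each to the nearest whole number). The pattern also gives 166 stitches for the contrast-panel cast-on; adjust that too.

Cast on 187 stitches; work 850 rows; contrast-panel cast-on 155 stitches.

Stitches: 200 × 14/15 = 186.67 → 187.
Rows: 787 × 27/25 = 849.96 → 850.
contrast-panel cast-on: 166 × 14/15 = 154.93 → 155.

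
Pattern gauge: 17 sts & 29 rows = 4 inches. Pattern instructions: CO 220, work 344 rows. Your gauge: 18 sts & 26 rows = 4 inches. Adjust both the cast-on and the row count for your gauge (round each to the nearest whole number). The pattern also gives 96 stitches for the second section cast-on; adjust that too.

Cast on 233 stitches; work 308 rows; second section cast-on 102 stitches.

Stitches: 220 × 18/17 = 232.94 → 233.
Rows: 344 × 26/29 = 308.41 → 308.
second section cast-on: 96 × 18/17 = 101.65 → 102.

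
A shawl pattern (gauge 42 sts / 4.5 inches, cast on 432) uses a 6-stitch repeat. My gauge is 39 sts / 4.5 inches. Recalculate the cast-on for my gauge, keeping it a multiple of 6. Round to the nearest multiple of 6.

432 × 39 / 42 = 401.14.
Nearest multiple of 6: 402.

402 stitches.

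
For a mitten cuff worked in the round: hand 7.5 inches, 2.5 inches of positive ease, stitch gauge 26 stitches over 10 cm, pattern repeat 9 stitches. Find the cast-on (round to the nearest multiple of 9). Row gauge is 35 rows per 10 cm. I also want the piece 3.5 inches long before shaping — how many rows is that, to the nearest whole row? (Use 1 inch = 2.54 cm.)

Finished = 7.5 + 2.5 = 10 inches.
10 inches × 2.54 = 25.40 cm.
26/10 = 2.6 sts per cm; 25.40 × 2.6 = 66.04 sts.
Nearest multiple of 9 → 63.
3.5 inches = 8.89 cm; × 3.5 = 31.11 → 31 rows.

Cast on 63 stitches; work 31 rows.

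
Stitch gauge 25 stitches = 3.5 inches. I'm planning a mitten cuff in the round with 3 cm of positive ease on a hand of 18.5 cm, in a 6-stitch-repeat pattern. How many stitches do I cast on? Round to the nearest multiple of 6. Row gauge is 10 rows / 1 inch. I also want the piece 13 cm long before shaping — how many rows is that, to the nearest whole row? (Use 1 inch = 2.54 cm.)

Finished = 18.5 + 3 = 21.5 cm.
21.5 cm × 1/2.54 = 8.46 inches.
25/3.5 = 7.143 sts per in; 8.46 × 7.143 = 60.46 sts.
Nearest multiple of 6 → 60.
13 cm = 5.12 inches; × 10 = 51.18 → 51 rows.

Cast on 60 stitches; work 51 rows.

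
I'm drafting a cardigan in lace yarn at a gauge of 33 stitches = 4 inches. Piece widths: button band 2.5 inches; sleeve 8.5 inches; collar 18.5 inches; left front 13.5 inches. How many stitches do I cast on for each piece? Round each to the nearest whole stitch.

button band 21; sleeve 70; collar 153; left front 111.

Rate = 33/4 = 8.25 sts per in.
button band: 2.5 × 8.25 = 20.62 → 21.
sleeve: 8.5 × 8.25 = 70.12 → 70.
collar: 18.5 × 8.25 = 152.62 → 153.
left front: 13.5 × 8.25 = 111.38 → 111.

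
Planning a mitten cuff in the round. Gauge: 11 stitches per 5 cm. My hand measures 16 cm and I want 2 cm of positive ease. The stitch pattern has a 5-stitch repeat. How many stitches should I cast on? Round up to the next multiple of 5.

CO 40 sts.

Finished = 16 + 2 = 18 cm.
11 / 5 = 2.2 sts/cm.
18 × 2.2 = 39.60 sts.
Next multiple of 5: 40.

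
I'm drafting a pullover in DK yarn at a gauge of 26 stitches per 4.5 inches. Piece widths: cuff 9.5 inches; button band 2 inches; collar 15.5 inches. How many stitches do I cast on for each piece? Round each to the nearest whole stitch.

cuff 55; button band 12; collar 90.

Rate = 26/4.5 = 5.778 sts per in.
cuff: 9.5 × 5.778 = 54.89 → 55.
button band: 2 × 5.778 = 11.56 → 12.
collar: 15.5 × 5.778 = 89.56 → 90.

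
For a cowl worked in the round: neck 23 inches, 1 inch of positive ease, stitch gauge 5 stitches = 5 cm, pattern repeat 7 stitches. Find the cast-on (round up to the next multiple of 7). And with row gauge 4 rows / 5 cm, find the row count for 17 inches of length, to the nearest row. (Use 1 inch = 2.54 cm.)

Finished = 23 + 1 = 24 inches.
24 inches × 2.54 = 60.96 cm.
5/5 = 1 sts per cm; 60.96 × 1 = 60.96 sts.
Next multiple of 7 → 63.
17 inches = 43.18 cm; × 0.8 = 34.54 → 35 rows.

Cast on 63 stitches; work 35 rows.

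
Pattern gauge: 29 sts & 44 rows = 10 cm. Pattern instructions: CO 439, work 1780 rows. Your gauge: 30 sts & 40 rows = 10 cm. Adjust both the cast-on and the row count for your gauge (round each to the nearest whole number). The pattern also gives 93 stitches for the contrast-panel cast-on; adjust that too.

Stitches: 439 × 30/29 = 454.14 → 454.
Rows: 1780 × 40/44 = 1618.18 → 1618.
contrast-panel cast-on: 93 × 30/29 = 96.21 → 96.

Cast on 454 stitches; work 1618 rows; contrast-panel cast-on 96 stitches.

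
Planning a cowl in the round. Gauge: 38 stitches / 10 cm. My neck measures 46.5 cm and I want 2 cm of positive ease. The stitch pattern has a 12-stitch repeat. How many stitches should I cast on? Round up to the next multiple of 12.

Finished = 46.5 + 2 = 48.5 cm.
38 / 10 = 3.8 sts/cm.
48.5 × 3.8 = 184.30 sts.
Next multiple of 12: 192.

192 stitches.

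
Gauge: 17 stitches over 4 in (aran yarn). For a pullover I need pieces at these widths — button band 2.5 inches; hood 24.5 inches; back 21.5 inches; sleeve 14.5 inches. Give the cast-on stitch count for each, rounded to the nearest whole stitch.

button band 11; hood 104; back 91; sleeve 62.

Rate = 17/4 = 4.25 sts per in.
button band: 2.5 × 4.25 = 10.62 → 11.
hood: 24.5 × 4.25 = 104.12 → 104.
back: 21.5 × 4.25 = 91.38 → 91.
sleeve: 14.5 × 4.25 = 61.62 → 62.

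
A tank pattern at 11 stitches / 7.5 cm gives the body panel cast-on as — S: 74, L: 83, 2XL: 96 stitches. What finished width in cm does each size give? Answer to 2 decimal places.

11/7.5 = 1.467 sts per cm.
S: 74 / 1.467 = 50.455 → 50.45 cm.
L: 83 / 1.467 = 56.591 → 56.59 cm.
2XL: 96 / 1.467 = 65.455 → 65.45 cm.

S 50.45 cm; L 56.59 cm; 2XL 65.45 cm.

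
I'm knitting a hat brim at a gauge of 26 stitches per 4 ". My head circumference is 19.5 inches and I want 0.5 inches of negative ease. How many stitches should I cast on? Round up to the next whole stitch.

124 stitches.

Finished = 19.5 − 0.5 = 19 in.
26 / 4 = 6.5 sts per inch.
19.00 × 6.5 = 123.50 sts.
→ 124 sts.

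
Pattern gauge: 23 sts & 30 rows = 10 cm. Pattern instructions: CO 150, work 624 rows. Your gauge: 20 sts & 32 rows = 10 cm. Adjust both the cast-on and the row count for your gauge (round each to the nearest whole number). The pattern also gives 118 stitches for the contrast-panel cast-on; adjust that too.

Cast on 130 stitches; work 666 rows; contrast-panel cast-on 103 stitches.

Stitches: 150 × 20/23 = 130.43 → 130.
Rows: 624 × 32/30 = 665.60 → 666.
contrast-panel cast-on: 118 × 20/23 = 102.61 → 103.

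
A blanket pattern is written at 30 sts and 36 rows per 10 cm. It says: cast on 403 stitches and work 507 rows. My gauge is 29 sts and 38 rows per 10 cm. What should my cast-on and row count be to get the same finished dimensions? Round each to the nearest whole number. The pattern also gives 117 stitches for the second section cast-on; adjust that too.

Cast on 390 stitches; work 535 rows; second section cast-on 113 stitches.

Stitches: 403 × 29/30 = 389.57 → 390.
Rows: 507 × 38/36 = 535.17 → 535.
second section cast-on: 117 × 29/30 = 113.10 → 113.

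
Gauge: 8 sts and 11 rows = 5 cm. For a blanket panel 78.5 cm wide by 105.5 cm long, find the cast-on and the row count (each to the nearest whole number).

Cast on 126 stitches and work 232 rows.

Stitch gauge = 8/5 = 1.6 sts/cm; 78.5 × 1.6 = 125.60 → 126 sts.
Row gauge = 11/5 = 2.2 rows/cm; 105.5 × 2.2 = 232.10 → 232 rows.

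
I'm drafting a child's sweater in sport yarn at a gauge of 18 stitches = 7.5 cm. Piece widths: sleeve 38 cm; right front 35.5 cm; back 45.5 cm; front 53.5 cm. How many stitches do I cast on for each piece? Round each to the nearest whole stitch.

sleeve 91; right front 85; back 109; front 128.

Rate = 18/7.5 = 2.4 sts per cm.
sleeve: 38 × 2.4 = 91.20 → 91.
right front: 35.5 × 2.4 = 85.20 → 85.
back: 45.5 × 2.4 = 109.20 → 109.
front: 53.5 × 2.4 = 128.40 → 128.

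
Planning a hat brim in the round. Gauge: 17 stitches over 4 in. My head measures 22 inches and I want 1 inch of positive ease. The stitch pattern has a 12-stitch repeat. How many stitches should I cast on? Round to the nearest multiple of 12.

Finished = 22 + 1 = 23 inches.
17 / 4 = 4.25 sts/in.
23 × 4.25 = 97.75 sts.
Nearest multiple of 12: 96.

Cast on 96 stitches.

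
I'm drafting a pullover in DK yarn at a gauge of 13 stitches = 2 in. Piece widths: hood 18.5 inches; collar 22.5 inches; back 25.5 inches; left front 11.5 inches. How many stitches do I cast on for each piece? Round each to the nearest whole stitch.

Rate = 13/2 = 6.5 sts per in.
hood: 18.5 × 6.5 = 120.25 → 120.
collar: 22.5 × 6.5 = 146.25 → 146.
back: 25.5 × 6.5 = 165.75 → 166.
left front: 11.5 × 6.5 = 74.75 → 75.

hood 120; collar 146; back 166; left front 75.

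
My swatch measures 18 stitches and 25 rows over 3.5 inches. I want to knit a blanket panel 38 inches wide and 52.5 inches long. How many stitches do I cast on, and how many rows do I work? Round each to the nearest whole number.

Cast on 195 stitches and work 375 rows.

Stitch gauge = 18/3.5 = 5.143 sts/in; 38 × 5.143 = 195.43 → 195 sts.
Row gauge = 25/3.5 = 7.143 rows/in; 52.5 × 7.143 = 375.00 → 375 rows.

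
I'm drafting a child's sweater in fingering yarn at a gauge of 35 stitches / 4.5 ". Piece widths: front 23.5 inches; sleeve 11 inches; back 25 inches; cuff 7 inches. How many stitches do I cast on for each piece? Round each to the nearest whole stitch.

Rate = 35/4.5 = 7.778 sts per in.
front: 23.5 × 7.778 = 182.78 → 183.
sleeve: 11 × 7.778 = 85.56 → 86.
back: 25 × 7.778 = 194.44 → 194.
cuff: 7 × 7.778 = 54.44 → 54.

front 183; sleeve 86; back 194; cuff 54.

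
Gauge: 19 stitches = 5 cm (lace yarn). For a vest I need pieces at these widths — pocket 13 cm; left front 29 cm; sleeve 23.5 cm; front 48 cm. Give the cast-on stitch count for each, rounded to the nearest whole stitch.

Rate = 19/5 = 3.8 sts per cm.
pocket: 13 × 3.8 = 49.40 → 49.
left front: 29 × 3.8 = 110.20 → 110.
sleeve: 23.5 × 3.8 = 89.30 → 89.
front: 48 × 3.8 = 182.40 → 182.

pocket 49; left front 110; sleeve 89; front 182.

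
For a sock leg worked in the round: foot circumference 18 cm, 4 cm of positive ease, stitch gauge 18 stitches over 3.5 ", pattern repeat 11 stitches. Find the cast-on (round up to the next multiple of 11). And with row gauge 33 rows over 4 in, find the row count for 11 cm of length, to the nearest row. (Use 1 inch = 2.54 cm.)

Cast on 55 stitches; work 36 rows.

Finished = 18 + 4 = 22 cm.
22 cm × 1/2.54 = 8.66 inches.
18/3.5 = 5.143 sts per in; 8.66 × 5.143 = 44.54 sts.
Next multiple of 11 → 55.
11 cm = 4.33 inches; × 8.25 = 35.73 → 36 rows.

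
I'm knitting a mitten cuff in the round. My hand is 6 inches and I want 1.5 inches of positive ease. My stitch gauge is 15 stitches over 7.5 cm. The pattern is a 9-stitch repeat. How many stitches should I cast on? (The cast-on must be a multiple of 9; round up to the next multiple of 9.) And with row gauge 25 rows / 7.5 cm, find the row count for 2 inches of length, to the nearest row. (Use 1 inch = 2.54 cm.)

Finished = 6 + 1.5 = 7.5 inches.
7.5 inches × 2.54 = 19.05 cm.
15/7.5 = 2 sts per cm; 19.05 × 2 = 38.10 sts.
Next multiple of 9 → 45.
2 inches = 5.08 cm; × 3.333 = 16.93 → 17 rows.

Cast on 45 stitches; work 17 rows.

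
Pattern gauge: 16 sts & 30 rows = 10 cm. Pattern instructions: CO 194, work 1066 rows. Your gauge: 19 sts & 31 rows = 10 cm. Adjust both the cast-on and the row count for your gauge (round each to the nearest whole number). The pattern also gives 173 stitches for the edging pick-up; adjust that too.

Cast on 230 stitches; work 1102 rows; edging pick-up 205 stitches.

Stitches: 194 × 19/16 = 230.38 → 230.
Rows: 1066 × 31/30 = 1101.53 → 1102.
edging pick-up: 173 × 19/16 = 205.44 → 205.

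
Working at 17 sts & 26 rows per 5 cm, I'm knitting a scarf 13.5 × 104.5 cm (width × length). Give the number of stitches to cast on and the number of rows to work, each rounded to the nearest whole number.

Stitch gauge = 17/5 = 3.4 sts/cm; 13.5 × 3.4 = 45.90 → 46 sts.
Row gauge = 26/5 = 5.2 rows/cm; 104.5 × 5.2 = 543.40 → 543 rows.

Cast on 46 stitches and work 543 rows.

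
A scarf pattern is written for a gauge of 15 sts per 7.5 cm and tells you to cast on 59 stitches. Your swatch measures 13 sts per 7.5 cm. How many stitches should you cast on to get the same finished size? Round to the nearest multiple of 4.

52 stitches.

Scale factor = 13 / 15 = 0.867.
59 × 13 / 15 = 51.13 sts.
→ 52 sts.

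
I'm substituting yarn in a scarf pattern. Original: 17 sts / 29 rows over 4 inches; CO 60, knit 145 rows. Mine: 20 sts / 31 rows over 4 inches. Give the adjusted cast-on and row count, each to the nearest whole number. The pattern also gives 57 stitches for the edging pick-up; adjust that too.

Cast on 71 stitches; work 155 rows; edging pick-up 67 stitches.

Stitches: 60 × 20/17 = 70.59 → 71.
Rows: 145 × 31/29 = 155.00 → 155.
edging pick-up: 57 × 20/17 = 67.06 → 67.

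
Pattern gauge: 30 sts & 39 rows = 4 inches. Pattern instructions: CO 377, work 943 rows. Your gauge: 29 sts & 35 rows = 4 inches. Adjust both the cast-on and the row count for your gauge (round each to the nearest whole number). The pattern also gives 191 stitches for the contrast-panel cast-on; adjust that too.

Stitches: 377 × 29/30 = 364.43 → 364.
Rows: 943 × 35/39 = 846.28 → 846.
contrast-panel cast-on: 191 × 29/30 = 184.63 → 185.

Cast on 364 stitches; work 846 rows; contrast-panel cast-on 185 stitches.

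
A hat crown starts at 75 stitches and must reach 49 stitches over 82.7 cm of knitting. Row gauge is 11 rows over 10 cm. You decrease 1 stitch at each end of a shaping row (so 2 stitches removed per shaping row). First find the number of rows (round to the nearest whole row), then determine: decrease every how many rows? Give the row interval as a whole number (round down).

Rows = 82.7 × 1.1 = 91.0 → 91 rows.
Stitches to remove: 26 → 13 shaping rows (at 2 st each).
91 / 13 = 7.00 → every 7 rows.

Decrease every 7th row.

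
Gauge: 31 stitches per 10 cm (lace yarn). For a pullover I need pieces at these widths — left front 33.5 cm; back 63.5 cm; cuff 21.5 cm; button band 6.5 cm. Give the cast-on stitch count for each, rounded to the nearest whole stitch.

Rate = 31/10 = 3.1 sts per cm.
left front: 33.5 × 3.1 = 103.85 → 104.
back: 63.5 × 3.1 = 196.85 → 197.
cuff: 21.5 × 3.1 = 66.65 → 67.
button band: 6.5 × 3.1 = 20.15 → 20.

left front 104; back 197; cuff 67; button band 20.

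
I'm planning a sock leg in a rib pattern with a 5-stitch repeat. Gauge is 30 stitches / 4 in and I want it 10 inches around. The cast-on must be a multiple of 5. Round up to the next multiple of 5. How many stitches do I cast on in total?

30 / 4 = 7.5 sts per inch.
10 × 7.5 = 75.00 sts.
Next multiple of 5: 75.

Cast on 75 stitches.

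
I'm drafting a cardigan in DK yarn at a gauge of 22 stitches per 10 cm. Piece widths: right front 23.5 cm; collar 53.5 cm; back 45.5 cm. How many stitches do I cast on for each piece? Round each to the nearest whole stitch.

Rate = 22/10 = 2.2 sts per cm.
right front: 23.5 × 2.2 = 51.70 → 52.
collar: 53.5 × 2.2 = 117.70 → 118.
back: 45.5 × 2.2 = 100.10 → 100.

right front 52; collar 118; back 100.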